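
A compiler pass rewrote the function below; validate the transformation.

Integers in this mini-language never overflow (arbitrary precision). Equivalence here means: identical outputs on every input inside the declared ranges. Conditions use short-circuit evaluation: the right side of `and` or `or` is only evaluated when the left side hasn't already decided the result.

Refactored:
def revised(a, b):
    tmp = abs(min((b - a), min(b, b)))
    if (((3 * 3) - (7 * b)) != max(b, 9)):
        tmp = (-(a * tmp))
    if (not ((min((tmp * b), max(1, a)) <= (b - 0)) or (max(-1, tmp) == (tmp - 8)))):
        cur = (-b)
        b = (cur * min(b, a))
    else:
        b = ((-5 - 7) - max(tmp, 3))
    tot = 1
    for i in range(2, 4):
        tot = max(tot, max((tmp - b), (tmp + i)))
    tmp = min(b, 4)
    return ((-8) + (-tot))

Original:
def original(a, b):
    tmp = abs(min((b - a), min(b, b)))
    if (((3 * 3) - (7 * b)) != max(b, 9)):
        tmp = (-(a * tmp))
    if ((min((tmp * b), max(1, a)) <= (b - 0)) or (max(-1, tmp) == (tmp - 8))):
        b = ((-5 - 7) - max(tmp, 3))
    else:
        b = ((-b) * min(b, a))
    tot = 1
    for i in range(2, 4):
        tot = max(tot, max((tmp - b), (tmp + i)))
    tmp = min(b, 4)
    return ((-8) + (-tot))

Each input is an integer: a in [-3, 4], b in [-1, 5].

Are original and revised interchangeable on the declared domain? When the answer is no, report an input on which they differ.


Equivalent — the differences include local variable names differ, and boolean connective usage differs, and statement counts differ, yet no declared input distinguishes the two.
Tracing a=-1, b=3: original: tmp becomes 3; next (((3 * 3) - (7 * b)) != max(b, 9)) evaluates to true; next tmp becomes 3; next ((min((tmp * b), max(1, a)) <= (b - 0)) or (max(-1, tmp) == (tmp - 8))) evaluates to true; next b becomes -15; next tot becomes 1; next at i=2:; next tot becomes 18; next at i=3:; next tot becomes 18; next tmp becomes -15; next final value -26 | revised: tmp becomes 3; next (((3 * 3) - (7 * b)) != max(b, 9)) evaluates to true; next tmp becomes 3; next (not ((min((tmp * b), max(1, a)) <= (b - 0)) or (max(-1, tmp) == (tmp - 8)))) evaluates to false; next b becomes -15; next tot becomes 1; next at i=2:; next tot becomes 18; next at i=3:; next tot becomes 18; next tmp becomes -15; next final value -26 — matching result -26.
Across all 56 domain points the two functions coincide.
verdict: equivalent


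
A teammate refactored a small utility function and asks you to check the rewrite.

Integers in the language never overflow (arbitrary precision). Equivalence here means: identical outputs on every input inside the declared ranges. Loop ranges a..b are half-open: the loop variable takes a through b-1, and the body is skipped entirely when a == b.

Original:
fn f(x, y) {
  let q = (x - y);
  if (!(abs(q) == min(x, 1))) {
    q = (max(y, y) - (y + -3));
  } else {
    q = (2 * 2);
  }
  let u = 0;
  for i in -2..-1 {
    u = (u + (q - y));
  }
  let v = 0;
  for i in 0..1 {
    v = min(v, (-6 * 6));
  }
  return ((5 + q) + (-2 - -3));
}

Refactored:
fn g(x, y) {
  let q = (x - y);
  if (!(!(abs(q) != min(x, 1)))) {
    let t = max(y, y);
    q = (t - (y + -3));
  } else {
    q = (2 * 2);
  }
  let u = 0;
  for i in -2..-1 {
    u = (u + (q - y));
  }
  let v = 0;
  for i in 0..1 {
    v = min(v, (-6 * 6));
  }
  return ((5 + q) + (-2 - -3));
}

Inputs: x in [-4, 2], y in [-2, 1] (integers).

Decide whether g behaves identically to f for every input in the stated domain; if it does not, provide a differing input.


The two versions differ — the changes include boolean connective usage differs, plus local variable names differ, plus statement counts differ, plus comparison usage differs.
One worked example (x=-4, y=-2) — f: q becomes -2; next (!(abs(q) == min(x, 1))) evaluates to true; next q becomes 3; next u becomes 0; next at i=-2:; next u becomes 5; next v becomes 0; next at i=0:; next v becomes -36; next final value 9; g: q becomes -2; next (!(!(abs(q) != min(x, 1)))) evaluates to true; next t becomes -2; next q becomes 3; next u becomes 0; next at i=-2:; next u becomes 5; next v becomes 0; next at i=0:; next v becomes -36; next final value 9; agreement on 9.
Every one of the 28 inputs gives matching results.
verdict: equivalent


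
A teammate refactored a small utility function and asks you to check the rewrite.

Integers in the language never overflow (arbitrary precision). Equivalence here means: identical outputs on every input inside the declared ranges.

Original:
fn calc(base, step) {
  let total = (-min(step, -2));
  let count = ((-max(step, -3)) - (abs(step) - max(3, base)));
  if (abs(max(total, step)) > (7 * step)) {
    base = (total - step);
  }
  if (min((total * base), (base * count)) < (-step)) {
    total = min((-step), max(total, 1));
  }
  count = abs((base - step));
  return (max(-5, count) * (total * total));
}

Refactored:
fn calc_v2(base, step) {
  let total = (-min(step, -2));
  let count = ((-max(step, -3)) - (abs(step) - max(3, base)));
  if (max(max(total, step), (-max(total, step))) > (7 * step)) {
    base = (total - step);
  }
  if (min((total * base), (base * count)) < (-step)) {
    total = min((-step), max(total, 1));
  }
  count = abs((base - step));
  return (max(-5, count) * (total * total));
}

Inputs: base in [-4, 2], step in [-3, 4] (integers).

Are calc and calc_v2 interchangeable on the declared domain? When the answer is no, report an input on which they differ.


Equivalent — the differences include min/max/abs usage differs, yet no declared input distinguishes the two.
Tracing base=-3, step=-2: calc: total = 2; count = 3; (abs(max(total, step)) > (7 * step)) -> true; base = 4; (min((total * base), (base * count)) < (-step)) -> false; count = 6; return 24 | calc_v2: total = 2; count = 3; (max(max(total, step), (-max(total, step))) > (7 * step)) -> true; base = 4; (min((total * base), (base * count)) < (-step)) -> false; count = 6; return 24 — matching result 24.
Every one of the 56 inputs gives matching results.
verdict: equivalent


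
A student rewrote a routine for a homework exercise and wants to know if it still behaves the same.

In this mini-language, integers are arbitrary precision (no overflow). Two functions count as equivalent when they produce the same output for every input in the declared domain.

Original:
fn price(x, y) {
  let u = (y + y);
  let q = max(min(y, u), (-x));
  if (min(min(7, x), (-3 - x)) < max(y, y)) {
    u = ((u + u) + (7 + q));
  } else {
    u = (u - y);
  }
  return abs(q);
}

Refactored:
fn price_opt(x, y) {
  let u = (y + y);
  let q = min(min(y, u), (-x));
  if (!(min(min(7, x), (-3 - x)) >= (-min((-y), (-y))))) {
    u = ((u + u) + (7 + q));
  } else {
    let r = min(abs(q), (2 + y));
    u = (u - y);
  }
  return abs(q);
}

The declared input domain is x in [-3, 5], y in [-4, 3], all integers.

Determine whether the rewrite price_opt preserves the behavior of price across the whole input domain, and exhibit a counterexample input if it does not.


Evaluate both at x=-3, y=-4.
price: u = -8; q = 3; (min(min(7, x), (-3 - x)) < max(y, y)) -> false; u = -4; return 3
price_opt: u = -8; q = -8; (!(min(min(7, x), (-3 - x)) >= (-min((-y), (-y))))) -> false; r = -2; u = -4; return 8
3 != 8, so the rewrite changes behavior.
verdict: not equivalent; witness: x=-3, y=-4


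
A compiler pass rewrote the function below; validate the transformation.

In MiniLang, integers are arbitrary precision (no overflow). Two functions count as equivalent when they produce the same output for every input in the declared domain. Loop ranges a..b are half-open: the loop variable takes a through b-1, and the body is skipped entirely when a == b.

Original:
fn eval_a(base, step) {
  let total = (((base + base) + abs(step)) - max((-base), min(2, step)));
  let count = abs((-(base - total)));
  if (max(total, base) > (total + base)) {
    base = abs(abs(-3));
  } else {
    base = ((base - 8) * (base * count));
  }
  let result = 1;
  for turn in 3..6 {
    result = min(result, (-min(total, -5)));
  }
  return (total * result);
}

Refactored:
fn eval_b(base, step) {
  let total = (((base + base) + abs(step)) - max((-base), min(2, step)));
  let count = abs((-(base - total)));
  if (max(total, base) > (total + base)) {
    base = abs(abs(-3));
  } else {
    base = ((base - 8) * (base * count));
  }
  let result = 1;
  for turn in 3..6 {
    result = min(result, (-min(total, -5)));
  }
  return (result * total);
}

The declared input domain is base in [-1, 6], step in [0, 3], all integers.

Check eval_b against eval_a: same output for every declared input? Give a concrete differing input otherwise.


The two are interchangeable: same computation, different form, and every declared input agrees.
Spot check at base=3, step=2 — eval_a: total := 6 | count := 3 | (max(total, base) > (total + base)): false | base := -45 | result := 1 | iter turn=3: | result := 1 | iter turn=4: | result := 1 | iter turn=5: | result := 1 | result 6. eval_b: total := 6 | count := 3 | (max(total, base) > (total + base)): false | base := -45 | result := 1 | iter turn=3: | result := 1 | iter turn=4: | result := 1 | iter turn=5: | result := 1 | result 6. Both give 6.
An exhaustive pass over the 32 declared inputs shows identical outputs.
verdict: equivalent


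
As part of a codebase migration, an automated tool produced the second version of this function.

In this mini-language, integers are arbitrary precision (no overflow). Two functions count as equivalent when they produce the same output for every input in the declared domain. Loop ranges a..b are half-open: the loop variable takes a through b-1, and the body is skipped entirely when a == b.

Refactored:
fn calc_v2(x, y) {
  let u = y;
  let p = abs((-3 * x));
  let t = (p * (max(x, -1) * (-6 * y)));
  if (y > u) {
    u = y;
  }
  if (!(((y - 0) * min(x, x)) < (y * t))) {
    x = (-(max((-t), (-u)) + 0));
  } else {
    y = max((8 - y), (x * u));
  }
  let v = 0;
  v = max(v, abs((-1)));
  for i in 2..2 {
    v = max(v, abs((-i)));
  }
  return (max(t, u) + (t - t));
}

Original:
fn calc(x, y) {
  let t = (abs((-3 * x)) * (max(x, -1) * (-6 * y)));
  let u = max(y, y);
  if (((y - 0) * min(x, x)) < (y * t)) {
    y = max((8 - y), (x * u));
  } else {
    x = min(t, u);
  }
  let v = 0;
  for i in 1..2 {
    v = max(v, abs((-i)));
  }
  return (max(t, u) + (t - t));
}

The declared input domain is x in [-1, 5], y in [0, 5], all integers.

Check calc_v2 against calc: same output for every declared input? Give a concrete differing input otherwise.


Changes here: branching structure differs; and min/max/abs usage differs; and statement counts differ; and loop structure differs; and local variable names differ; and constant usage differs; and boolean connective usage differs; and arithmetic usage differs; and comparison usage differs; the full 42-point sweep finds no disagreement.
verdict: equivalent


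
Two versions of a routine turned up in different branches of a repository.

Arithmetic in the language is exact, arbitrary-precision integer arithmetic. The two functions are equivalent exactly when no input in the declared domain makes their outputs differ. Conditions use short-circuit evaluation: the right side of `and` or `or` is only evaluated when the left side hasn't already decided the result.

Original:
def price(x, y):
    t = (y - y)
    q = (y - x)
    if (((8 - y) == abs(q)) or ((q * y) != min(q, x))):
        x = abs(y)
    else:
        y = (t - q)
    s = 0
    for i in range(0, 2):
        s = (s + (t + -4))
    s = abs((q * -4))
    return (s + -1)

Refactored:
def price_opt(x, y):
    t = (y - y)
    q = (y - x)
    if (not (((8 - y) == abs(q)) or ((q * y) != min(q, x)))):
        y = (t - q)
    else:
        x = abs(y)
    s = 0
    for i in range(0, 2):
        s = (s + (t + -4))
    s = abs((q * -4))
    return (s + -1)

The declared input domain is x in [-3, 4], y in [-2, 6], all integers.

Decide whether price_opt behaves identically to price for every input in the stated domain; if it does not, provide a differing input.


The two are interchangeable: boolean connective usage differs, and every declared input agrees.
Tracing x=1, y=2: price: t becomes 0; next q becomes 1; next (((8 - y) == abs(q)) or ((q * y) != min(q, x))) evaluates to true; next x becomes 2; next s becomes 0; next at i=0:; next s becomes -4; next at i=1:; next s becomes -8; next s becomes 4; next final value 3 | price_opt: t becomes 0; next q becomes 1; next (not (((8 - y) == abs(q)) or ((q * y) != min(q, x)))) evaluates to false; next x becomes 2; next s becomes 0; next at i=0:; next s becomes -4; next at i=1:; next s becomes -8; next s becomes 4; next final value 3 — matching result 3.
Checked all 72 inputs in the declared domain: the outputs agree on every one.
verdict: equivalent


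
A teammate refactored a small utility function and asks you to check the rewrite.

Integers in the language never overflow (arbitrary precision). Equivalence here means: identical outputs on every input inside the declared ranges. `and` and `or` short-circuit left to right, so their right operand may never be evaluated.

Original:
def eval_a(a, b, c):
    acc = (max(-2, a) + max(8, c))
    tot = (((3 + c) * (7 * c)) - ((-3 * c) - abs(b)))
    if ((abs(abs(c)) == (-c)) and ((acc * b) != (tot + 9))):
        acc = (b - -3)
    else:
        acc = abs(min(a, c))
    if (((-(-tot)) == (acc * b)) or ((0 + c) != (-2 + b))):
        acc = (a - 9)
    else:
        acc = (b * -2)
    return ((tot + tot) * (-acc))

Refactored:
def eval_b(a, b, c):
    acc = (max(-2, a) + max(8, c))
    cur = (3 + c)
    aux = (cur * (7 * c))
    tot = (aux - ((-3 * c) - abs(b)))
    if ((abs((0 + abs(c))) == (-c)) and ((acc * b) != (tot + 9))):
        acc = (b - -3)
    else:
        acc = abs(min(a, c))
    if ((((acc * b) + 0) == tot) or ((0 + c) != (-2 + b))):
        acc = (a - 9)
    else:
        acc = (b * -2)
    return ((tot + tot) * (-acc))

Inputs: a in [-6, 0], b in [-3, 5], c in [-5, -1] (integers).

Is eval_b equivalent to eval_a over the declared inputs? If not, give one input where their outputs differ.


The two are interchangeable: arithmetic usage differs; local variable names differ; statement counts differ; constant usage differs, and every declared input agrees.
Tracing a=-6, b=-3, c=-2: eval_a: acc := 6 | tot := -17 | ((abs(abs(c)) == (-c)) and ((acc * b) != (tot + 9))): true | acc := 0 | (((-(-tot)) == (acc * b)) or ((0 + c) != (-2 + b))): true | acc := -15 | result -510 | eval_b: acc := 6 | cur := 1 | aux := -14 | tot := -17 | ((abs((0 + abs(c))) == (-c)) and ((acc * b) != (tot + 9))): true | acc := 0 | ((((acc * b) + 0) == tot) or ((0 + c) != (-2 + b))): true | acc := -15 | result -510 — matching result -510.
Every one of the 315 inputs gives matching results.
verdict: equivalent


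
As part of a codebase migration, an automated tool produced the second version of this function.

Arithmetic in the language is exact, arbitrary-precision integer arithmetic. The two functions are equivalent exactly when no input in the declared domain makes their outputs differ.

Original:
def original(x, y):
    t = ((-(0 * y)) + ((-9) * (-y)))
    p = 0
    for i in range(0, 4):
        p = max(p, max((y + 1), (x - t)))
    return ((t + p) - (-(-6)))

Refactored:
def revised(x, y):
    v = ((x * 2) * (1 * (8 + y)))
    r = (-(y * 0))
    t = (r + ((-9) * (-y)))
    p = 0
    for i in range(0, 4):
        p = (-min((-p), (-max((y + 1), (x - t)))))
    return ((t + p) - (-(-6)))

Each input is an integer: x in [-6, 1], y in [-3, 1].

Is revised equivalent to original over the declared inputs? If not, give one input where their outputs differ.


Side by side, the visible changes include: min/max/abs usage differs; and local variable names differ; and constant usage differs; and arithmetic usage differs; and statement counts differ.
Spot check at x=-6, y=1 — original: t=9, then p=0, then (i=0), then p=2, then (i=1), then p=2, then (i=2), then p=2, then (i=3), then p=2, then returns 5. revised: v=-108, then r=0, then t=9, then p=0, then (i=0), then p=2, then (i=1), then p=2, then (i=2), then p=2, then (i=3), then p=2, then returns 5. Both give 5.
Checked all 40 inputs in the declared domain: the outputs agree on every one.
verdict: equivalent


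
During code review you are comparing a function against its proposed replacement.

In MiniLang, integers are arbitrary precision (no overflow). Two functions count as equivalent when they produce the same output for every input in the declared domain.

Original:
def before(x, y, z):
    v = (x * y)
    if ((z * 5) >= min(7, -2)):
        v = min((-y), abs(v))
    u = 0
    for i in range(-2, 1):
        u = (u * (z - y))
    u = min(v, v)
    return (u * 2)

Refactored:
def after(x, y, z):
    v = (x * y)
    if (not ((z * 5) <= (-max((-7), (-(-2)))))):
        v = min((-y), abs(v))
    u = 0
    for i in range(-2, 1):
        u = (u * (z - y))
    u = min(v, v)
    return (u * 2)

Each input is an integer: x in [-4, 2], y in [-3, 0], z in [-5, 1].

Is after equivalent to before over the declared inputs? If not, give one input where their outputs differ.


Equivalent. There is a behavioral-looking edit here, yet the outcome never shifts on this domain.
Sweeping the whole domain (196 inputs) finds no disagreement.
As a probe, take x=1, y=0, z=-2: before runs v becomes 0; next ((z * 5) >= min(7, -2)) evaluates to false; next u becomes 0; next at i=-2:; next u becomes 0; next at i=-1:; next u becomes 0; next at i=0:; next u becomes 0; next u becomes 0; next final value 0; after runs v becomes 0; next (not ((z * 5) <= (-max((-7), (-(-2)))))) evaluates to false; next u becomes 0; next at i=-2:; next u becomes 0; next at i=-1:; next u becomes 0; next at i=0:; next u becomes 0; next u becomes 0; next final value 0; both end at 0.
verdict: equivalent


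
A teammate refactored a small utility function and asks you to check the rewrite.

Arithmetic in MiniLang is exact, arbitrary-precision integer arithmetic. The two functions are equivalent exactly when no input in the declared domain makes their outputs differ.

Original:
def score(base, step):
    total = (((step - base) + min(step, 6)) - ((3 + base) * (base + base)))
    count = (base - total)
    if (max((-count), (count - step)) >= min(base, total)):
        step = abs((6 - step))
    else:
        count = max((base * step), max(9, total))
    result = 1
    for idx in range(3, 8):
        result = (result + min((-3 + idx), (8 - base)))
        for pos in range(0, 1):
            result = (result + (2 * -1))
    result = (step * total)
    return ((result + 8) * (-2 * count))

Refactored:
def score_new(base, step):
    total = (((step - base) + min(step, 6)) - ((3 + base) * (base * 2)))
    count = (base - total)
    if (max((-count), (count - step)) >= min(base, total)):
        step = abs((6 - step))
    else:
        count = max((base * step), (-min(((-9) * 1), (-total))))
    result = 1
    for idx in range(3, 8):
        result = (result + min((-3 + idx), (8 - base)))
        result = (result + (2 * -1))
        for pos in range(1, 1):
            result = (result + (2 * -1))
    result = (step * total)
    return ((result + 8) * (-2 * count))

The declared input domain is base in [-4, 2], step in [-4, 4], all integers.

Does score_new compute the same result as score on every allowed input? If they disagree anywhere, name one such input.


Reading the diff, among the changes: constant usage differs; and min/max/abs usage differs; and loop structure differs; and statement counts differ; and arithmetic usage differs.
Tracing base=-1, step=4: score: total becomes 13; next count becomes -14; next (max((-count), (count - step)) >= min(base, total)) evaluates to true; next step becomes 2; next result becomes 1; next at idx=3:; next result becomes 1; next at pos=0:; next result becomes -1; next at idx=4:; next result becomes 0; next at pos=0:; next result becomes -2; next at idx=5:; next result becomes 0; next at pos=0:; next result becomes -2; next at idx=6:; next result becomes 1; next at pos=0:; next result becomes -1; next at idx=7:; next result becomes 3; next at pos=0:; next result becomes 1; next result becomes 26; next final value 952 | score_new: total becomes 13; next count becomes -14; next (max((-count), (count - step)) >= min(base, total)) evaluates to true; next step becomes 2; next result becomes 1; next at idx=3:; next result becomes 1; next result becomes -1; next pos never enters its loop body; next at idx=4:; next result becomes 0; next result becomes -2; next pos never enters its loop body; next at idx=5:; next result becomes 0; next result becomes -2; next pos never enters its loop body; next at idx=6:; next result becomes 1; next result becomes -1; next pos never enters its loop body; next at idx=7:; next result becomes 3; next result becomes 1; next pos never enters its loop body; next result becomes 26; next final value 952 — matching result 952.
Sweeping the whole domain (63 inputs) finds no disagreement.
verdict: equivalent


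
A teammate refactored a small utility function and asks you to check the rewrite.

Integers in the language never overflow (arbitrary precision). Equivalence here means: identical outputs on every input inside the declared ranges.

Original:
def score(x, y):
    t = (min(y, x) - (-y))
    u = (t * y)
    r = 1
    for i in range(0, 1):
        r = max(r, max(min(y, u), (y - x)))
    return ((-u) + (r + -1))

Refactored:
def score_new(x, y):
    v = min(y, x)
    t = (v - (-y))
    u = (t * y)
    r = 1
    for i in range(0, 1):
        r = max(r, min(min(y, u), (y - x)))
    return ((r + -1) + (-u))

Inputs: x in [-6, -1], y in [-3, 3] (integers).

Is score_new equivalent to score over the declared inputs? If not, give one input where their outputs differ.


Consider the input x=-6, y=-3.
score: t becomes -9; next u becomes 27; next r becomes 1; next at i=0:; next r becomes 3; next final value -25
score_new: v becomes -6; next t becomes -9; next u becomes 27; next r becomes 1; next at i=0:; next r becomes 1; next final value -27
-25 and -27 differ, so these are not the same function on this domain.
verdict: not equivalent; witness: x=-6, y=-3


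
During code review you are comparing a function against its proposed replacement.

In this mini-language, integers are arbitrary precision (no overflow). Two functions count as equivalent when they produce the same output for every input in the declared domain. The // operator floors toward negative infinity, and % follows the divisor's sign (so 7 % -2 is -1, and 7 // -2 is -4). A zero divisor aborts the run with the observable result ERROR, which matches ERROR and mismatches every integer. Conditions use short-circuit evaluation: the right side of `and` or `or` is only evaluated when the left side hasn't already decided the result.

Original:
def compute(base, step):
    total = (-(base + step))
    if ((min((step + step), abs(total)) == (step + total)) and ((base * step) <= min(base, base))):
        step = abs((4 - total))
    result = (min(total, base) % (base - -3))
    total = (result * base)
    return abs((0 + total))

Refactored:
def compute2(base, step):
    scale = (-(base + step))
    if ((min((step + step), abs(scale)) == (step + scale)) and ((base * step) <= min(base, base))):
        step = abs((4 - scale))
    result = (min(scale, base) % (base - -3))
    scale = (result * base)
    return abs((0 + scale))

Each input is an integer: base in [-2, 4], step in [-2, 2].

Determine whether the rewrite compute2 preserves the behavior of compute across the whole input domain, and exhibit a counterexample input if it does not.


Changes here: local variable names differ; the full 35-point sweep finds no disagreement.
verdict: equivalent


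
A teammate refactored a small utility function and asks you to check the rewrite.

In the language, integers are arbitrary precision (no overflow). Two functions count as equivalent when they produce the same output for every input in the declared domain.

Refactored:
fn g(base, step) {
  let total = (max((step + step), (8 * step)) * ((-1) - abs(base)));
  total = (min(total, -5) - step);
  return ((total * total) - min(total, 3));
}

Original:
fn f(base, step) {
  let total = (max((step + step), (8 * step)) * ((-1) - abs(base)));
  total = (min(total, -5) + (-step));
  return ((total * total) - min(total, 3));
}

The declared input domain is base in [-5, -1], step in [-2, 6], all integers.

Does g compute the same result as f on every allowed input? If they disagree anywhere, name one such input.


Changes here: arithmetic usage differs; the full 45-point sweep finds no disagreement.
verdict: equivalent


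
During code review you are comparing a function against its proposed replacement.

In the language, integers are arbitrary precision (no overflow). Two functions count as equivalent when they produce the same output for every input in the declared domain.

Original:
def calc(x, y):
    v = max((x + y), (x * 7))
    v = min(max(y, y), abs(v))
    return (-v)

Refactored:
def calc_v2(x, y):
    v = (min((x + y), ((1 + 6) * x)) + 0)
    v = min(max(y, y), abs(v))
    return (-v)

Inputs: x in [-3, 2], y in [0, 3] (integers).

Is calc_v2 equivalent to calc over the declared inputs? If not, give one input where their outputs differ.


Consider the input x=-3, y=2.
calc: v := -1 | v := 1 | result -1
calc_v2: v := -21 | v := 2 | result -2
-1 vs -2 — the two versions disagree here.
verdict: not equivalent; witness: x=-3, y=2


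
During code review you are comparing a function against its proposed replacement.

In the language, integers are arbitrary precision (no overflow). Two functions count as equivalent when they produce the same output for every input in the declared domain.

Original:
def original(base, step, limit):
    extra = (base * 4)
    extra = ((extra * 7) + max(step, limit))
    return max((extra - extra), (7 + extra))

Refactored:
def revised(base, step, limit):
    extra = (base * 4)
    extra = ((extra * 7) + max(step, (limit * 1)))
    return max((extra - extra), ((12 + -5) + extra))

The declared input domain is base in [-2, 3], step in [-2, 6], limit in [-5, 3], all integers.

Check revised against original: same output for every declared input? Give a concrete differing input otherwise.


This is a faithful refactor — constant usage differs, and arithmetic usage differs, but the computed results match everywhere.
Tracing base=-2, step=6, limit=0: original: extra = -8; extra = -50; return 0 | revised: extra = -8; extra = -50; return 0 — matching result 0.
Checked all 486 inputs in the declared domain: the outputs agree on every one.
verdict: equivalent


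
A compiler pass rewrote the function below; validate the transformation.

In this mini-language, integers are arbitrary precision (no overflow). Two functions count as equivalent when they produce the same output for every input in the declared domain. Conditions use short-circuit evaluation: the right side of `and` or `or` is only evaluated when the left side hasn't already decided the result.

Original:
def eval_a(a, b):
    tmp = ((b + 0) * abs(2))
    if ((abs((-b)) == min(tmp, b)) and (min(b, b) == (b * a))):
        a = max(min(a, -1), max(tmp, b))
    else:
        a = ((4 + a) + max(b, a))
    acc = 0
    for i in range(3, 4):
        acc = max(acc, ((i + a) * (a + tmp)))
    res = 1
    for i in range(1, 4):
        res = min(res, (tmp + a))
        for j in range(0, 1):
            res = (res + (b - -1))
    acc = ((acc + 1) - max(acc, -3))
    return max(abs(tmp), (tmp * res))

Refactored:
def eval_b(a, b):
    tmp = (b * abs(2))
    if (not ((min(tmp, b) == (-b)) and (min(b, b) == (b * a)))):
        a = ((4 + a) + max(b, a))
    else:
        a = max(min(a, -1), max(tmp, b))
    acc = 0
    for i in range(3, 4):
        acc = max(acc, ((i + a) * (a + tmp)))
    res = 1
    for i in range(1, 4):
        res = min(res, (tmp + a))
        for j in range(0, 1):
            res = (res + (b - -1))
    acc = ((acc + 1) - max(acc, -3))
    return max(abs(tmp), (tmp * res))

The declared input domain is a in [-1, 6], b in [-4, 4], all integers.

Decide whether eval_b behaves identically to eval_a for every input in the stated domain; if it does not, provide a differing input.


Run the pair on a=1, b=1.
eval_a: tmp = 2; ((abs((-b)) == min(tmp, b)) and (min(b, b) == (b * a))) -> true; a = 2; acc = 0; [i=3]; acc = 20; res = 1; [i=1]; res = 1; [j=0]; res = 3; [i=2]; res = 3; [j=0]; res = 5; [i=3]; res = 4; [j=0]; res = 6; acc = 1; return 12
eval_b: tmp = 2; (not ((min(tmp, b) == (-b)) and (min(b, b) == (b * a)))) -> true; a = 6; acc = 0; [i=3]; acc = 72; res = 1; [i=1]; res = 1; [j=0]; res = 3; [i=2]; res = 3; [j=0]; res = 5; [i=3]; res = 5; [j=0]; res = 7; acc = 1; return 14
12 and 14 differ, so these are not the same function on this domain.
verdict: not equivalent; witness: a=1, b=1


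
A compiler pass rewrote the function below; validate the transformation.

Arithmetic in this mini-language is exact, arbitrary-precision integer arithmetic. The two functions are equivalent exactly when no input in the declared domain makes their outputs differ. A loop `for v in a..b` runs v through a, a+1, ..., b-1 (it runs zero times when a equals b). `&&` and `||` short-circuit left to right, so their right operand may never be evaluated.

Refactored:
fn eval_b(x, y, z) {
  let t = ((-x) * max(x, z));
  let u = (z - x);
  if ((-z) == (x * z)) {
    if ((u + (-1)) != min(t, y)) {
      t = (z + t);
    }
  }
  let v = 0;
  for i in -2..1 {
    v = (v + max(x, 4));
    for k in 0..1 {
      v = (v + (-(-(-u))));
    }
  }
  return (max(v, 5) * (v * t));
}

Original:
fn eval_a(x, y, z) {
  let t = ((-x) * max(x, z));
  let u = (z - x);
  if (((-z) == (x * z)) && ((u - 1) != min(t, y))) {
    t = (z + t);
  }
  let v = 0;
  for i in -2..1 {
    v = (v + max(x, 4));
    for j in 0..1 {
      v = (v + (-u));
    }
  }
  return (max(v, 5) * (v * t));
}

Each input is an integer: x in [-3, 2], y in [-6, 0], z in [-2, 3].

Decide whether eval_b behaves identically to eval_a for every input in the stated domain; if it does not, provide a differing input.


Differences: statement counts differ, branching structure differs, boolean connective usage differs, local variable names differ, arithmetic usage differs — yet all 252 inputs agree.
verdict: equivalent


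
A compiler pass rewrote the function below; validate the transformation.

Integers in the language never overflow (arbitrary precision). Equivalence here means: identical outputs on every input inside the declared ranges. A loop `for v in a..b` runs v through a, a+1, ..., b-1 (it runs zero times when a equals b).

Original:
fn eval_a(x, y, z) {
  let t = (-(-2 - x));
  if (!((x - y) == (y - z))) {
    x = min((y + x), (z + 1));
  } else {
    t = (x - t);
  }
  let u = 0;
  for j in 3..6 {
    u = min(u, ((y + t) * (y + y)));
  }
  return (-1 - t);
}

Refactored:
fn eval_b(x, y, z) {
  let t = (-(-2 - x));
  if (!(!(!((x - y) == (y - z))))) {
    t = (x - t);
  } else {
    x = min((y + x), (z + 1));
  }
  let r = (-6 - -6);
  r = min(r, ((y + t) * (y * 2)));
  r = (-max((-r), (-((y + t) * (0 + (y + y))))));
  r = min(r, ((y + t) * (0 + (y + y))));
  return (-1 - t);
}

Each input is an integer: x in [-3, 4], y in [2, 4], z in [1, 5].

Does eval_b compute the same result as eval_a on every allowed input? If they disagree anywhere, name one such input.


Try x=-3, y=2, z=1.
eval_a: t := -1 | (!((x - y) == (y - z))): true | x := -1 | u := 0 | iter j=3: | u := 0 | iter j=4: | u := 0 | iter j=5: | u := 0 | result 0
eval_b: t := -1 | (!(!(!((x - y) == (y - z))))): true | t := -2 | r := 0 | r := 0 | r := 0 | r := 0 | result 1
0 and 1 differ, so these are not the same function on this domain.
verdict: not equivalent; witness: x=-3, y=2, z=1


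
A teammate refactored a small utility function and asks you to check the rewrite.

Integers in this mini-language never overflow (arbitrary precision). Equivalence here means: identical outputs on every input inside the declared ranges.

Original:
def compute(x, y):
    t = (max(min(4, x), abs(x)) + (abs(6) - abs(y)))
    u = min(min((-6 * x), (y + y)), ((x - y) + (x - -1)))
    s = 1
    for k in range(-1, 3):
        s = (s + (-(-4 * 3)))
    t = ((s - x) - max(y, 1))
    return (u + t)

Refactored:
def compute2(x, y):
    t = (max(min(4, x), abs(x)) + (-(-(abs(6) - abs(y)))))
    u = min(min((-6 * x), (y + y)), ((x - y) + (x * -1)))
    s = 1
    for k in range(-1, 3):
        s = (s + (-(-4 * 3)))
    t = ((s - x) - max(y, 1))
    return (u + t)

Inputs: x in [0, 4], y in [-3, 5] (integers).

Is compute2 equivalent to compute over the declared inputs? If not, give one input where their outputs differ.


Take x=0, y=1.
compute: t=5, then u=0, then s=1, then (k=-1), then s=13, then (k=0), then s=25, then (k=1), then s=37, then (k=2), then s=49, then t=48, then returns 48
compute2: t=5, then u=-1, then s=1, then (k=-1), then s=13, then (k=0), then s=25, then (k=1), then s=37, then (k=2), then s=49, then t=48, then returns 47
48 vs 47 — the two versions disagree here.
verdict: not equivalent; witness: x=0, y=1


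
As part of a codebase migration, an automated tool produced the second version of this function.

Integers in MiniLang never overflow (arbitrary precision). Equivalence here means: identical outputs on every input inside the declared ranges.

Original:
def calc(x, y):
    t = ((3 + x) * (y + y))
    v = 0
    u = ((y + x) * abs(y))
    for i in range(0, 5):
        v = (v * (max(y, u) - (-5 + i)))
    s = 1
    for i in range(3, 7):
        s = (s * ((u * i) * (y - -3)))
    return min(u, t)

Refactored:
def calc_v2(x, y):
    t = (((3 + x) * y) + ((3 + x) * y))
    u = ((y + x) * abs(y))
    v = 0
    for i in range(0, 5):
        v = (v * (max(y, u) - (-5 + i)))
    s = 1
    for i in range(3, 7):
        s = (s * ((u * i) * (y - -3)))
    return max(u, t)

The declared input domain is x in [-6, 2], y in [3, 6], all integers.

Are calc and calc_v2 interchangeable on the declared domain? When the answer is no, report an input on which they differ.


On input x=-6, y=3, calc returns -18 while calc_v2 returns -9.
verdict: not equivalent; witness: x=-6, y=3


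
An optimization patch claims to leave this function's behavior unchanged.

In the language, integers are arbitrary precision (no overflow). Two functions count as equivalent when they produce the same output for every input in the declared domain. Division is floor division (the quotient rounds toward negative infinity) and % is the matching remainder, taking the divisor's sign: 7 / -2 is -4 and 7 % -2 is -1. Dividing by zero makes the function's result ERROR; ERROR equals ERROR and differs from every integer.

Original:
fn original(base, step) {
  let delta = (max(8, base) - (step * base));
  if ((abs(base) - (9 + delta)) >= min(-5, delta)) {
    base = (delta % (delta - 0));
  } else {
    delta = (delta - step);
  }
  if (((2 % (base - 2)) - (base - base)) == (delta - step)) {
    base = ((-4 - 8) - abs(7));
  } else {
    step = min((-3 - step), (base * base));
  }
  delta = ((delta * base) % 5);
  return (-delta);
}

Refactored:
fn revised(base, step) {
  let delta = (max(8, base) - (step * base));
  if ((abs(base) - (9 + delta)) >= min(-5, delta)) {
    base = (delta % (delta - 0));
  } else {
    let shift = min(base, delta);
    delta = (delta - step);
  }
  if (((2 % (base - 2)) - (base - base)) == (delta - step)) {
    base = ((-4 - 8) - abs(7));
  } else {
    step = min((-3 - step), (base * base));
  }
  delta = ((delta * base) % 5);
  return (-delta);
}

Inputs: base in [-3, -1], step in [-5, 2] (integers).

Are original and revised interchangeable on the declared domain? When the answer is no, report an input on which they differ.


Side by side, the visible changes include: local variable names differ; and statement counts differ; and min/max/abs usage differs.
One worked example (base=-2, step=-2) — original: delta := 4 | ((abs(base) - (9 + delta)) >= min(-5, delta)): false | delta := 6 | (((2 % (base - 2)) - (base - base)) == (delta - step)): false | step := -1 | delta := 3 | result -3; revised: delta := 4 | ((abs(base) - (9 + delta)) >= min(-5, delta)): false | shift := -2 | delta := 6 | (((2 % (base - 2)) - (base - base)) == (delta - step)): false | step := -1 | delta := 3 | result -3; agreement on -3.
An exhaustive pass over the 24 declared inputs shows identical outputs.
verdict: equivalent


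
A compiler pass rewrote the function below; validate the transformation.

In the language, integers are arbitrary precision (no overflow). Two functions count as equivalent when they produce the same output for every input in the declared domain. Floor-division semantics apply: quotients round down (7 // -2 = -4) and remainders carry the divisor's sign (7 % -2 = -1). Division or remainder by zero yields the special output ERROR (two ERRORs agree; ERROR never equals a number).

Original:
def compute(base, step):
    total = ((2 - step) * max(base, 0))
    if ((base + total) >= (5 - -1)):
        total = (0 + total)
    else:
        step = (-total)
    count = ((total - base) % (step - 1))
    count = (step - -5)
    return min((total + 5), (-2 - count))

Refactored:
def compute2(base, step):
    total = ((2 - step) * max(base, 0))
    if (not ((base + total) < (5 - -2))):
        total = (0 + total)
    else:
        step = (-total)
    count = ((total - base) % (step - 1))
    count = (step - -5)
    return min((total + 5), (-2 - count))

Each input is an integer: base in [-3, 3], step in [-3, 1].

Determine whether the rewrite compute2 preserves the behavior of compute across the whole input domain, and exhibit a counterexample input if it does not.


The rewrite breaks on base=1, step=-3, where the results are -4 and -2.
compute: total becomes 5; next ((base + total) >= (5 - -1)) evaluates to true; next total becomes 5; next count becomes 0; next count becomes 2; next final value -4
compute2: total becomes 5; next (not ((base + total) < (5 - -2))) evaluates to false; next step becomes -5; next count becomes -2; next count becomes 0; next final value -2
verdict: not equivalent; witness: base=1, step=-3


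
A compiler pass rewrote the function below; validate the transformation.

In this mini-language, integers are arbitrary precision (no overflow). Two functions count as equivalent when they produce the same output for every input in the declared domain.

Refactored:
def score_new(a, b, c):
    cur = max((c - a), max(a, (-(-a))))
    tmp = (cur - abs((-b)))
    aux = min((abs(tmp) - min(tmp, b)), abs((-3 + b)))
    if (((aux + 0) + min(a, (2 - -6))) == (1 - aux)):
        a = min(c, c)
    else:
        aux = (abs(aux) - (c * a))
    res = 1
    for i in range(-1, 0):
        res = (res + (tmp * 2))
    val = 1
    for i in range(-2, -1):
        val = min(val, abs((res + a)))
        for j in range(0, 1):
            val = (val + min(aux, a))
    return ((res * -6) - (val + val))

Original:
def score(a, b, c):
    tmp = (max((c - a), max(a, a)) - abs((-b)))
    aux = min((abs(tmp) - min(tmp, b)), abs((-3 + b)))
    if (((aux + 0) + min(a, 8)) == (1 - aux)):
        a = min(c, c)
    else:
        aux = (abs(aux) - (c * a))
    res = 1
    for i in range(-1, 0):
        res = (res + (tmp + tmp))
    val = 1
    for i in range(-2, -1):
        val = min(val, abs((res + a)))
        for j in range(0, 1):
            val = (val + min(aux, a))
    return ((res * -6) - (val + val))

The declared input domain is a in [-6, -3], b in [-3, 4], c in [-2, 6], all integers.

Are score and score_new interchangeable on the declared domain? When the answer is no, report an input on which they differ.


Equivalent — the differences include arithmetic usage differs, statement counts differ, local variable names differ, constant usage differs, yet no declared input distinguishes the two.
Tracing a=-6, b=1, c=-2: score: tmp=3, then aux=2, then (((aux + 0) + min(a, 8)) == (1 - aux)) is false, then aux=-10, then res=1, then (i=-1), then res=7, then val=1, then (i=-2), then val=1, then (j=0), then val=-9, then returns -24 | score_new: cur=4, then tmp=3, then aux=2, then (((aux + 0) + min(a, (2 - -6))) == (1 - aux)) is false, then aux=-10, then res=1, then (i=-1), then res=7, then val=1, then (i=-2), then val=1, then (j=0), then val=-9, then returns -24 — matching result -24.
Sweeping the whole domain (288 inputs) finds no disagreement.
verdict: equivalent
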